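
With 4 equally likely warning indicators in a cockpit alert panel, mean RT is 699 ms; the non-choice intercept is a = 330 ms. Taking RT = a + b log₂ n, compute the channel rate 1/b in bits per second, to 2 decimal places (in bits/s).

5.42 bits/s

b = (699 − 330)/log₂ 4 = 369/2 = 184.500 ms per bit = 0.18450 s/bit; the reciprocal is 5.420 bits/s.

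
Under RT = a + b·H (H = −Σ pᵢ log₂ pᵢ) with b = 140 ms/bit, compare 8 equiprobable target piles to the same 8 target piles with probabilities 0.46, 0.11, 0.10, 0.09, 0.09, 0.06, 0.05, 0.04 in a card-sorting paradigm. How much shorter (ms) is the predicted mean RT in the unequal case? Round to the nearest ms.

Equiprobable entropy H₀ = log₂ 8 = 3.0000 bits.
Skewed entropy H = −Σ pᵢ log₂ pᵢ = 2.4685 bits.
ΔRT = b·(H₀ − H) = 140 × 0.5315 = 74.41 ms.

74 ms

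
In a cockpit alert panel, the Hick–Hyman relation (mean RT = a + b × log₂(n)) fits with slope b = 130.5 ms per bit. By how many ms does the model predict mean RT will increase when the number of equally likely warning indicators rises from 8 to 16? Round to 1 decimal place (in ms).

The intercept a cancels: ΔRT = b·(log₂ n₂ − log₂ n₁) = b·log₂(n₂/n₁).
log₂(16) − log₂(8) = log₂(16/8) = log₂(2) = 1.
ΔRT = 130.5 × 1.0000 = 130.500 ms.

130.5 ms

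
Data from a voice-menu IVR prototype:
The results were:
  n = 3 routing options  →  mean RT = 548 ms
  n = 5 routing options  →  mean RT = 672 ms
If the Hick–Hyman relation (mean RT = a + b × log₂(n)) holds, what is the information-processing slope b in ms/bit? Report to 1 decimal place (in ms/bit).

168.3 ms/bit

The slope on a log₂ axis is (672 − 548) / (2.3219 − 1.5850) = 168.258 ms/bit.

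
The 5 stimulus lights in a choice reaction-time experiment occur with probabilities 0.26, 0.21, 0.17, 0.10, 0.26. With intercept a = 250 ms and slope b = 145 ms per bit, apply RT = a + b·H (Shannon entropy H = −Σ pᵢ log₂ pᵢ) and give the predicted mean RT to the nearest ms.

H = 0.26·log₂(1/0.26) + 0.21·log₂(1/0.21) + 0.17·log₂(1/0.17) + 0.10·log₂(1/0.10) + 0.26·log₂(1/0.26) = 2.2502 bits.
RT = 250 + 145 × 2.2502 = 576.28 ms.

576 ms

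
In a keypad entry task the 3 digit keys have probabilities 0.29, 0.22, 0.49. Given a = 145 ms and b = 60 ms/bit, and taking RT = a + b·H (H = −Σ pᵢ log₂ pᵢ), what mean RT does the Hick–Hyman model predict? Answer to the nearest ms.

Entropy contributions −pᵢ log₂ pᵢ: 0.5179, 0.4806, 0.5043; sum H = 1.5028 bits.
RT = a + bH = 145 + 60·1.5028 = 235.17 ms.

235 ms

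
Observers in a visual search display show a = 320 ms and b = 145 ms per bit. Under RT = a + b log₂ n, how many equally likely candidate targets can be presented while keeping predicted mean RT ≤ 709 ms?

6

145·log₂ n ≤ 709 − 320 = 389, giving log₂ n ≤ 2.6828 and n ≤ 6.421. The largest whole number is 6.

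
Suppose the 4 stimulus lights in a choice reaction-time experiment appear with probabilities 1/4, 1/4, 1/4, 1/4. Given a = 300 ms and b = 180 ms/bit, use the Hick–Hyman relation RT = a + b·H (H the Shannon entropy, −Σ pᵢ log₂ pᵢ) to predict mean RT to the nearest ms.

H = −Σ pᵢ log₂ pᵢ = 0.25·2 + 0.25·2 + 0.25·2 + 0.25·2 = 2.000 bits.
RT = 300 + 180 × 2.000 = 660.00 ms.

660 ms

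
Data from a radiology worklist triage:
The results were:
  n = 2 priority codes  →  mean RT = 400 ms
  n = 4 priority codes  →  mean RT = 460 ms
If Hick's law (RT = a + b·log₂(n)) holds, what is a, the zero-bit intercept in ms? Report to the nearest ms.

340 ms

b = (RT₂ − RT₁)/(log₂ n₂ − log₂ n₁) = (460 − 400)/(2 − 1) = 60 ms/bit.
a = RT₁ − b·log₂ n₁ = 400 − 60 × 1 = 340.000 ms.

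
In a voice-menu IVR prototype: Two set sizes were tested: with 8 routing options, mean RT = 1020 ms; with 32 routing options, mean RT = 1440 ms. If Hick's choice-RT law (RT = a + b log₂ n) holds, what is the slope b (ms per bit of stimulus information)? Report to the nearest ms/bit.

b = (RT₂ − RT₁)/(log₂ n₂ − log₂ n₁) = (1440 − 1020)/(5 − 3) = 210 ms/bit.

210 ms/bit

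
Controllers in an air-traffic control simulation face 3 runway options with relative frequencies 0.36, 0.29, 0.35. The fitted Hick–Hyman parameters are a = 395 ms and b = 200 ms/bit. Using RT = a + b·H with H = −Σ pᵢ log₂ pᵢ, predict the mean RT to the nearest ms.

711 ms

H = 0.36·log₂(1/0.36) + 0.29·log₂(1/0.29) + 0.35·log₂(1/0.35) = 1.5786 bits.
RT = 395 + 200 × 1.5786 = 710.72 ms.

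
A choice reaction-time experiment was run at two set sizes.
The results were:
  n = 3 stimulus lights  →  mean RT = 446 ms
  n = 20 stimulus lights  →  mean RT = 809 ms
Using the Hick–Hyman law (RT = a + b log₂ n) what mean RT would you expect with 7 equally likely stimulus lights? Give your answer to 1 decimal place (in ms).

With log₂ n on the abscissa the relation is linear; from the two conditions:
  b = (809 − 446) / (log₂ 20 − log₂ 3) = 363 / (4.3219 − 1.5850) = 132.629 ms/bit
  a = 446 − 132.629 × 1.5850 = 235.789 ms
Then RT(7) = 235.789 + 132.629 × log₂ 7 = 235.789 + 132.629 × 2.8074 ≈ 608.124 ms.

608.1 ms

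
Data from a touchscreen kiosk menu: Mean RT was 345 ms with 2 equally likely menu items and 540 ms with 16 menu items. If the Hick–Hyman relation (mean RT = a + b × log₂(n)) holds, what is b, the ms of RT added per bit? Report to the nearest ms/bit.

The slope on a log₂ axis is (540 − 345) / (4 − 1) = 65 ms/bit.

65 ms/bit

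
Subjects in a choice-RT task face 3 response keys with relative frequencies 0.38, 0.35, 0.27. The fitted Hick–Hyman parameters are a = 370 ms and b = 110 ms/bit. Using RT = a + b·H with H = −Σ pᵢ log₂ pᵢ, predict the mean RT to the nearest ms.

543 ms

Entropy contributions −pᵢ log₂ pᵢ: 0.5305, 0.5301, 0.5100; sum H = 1.5706 bits.
RT = a + bH = 370 + 110·1.5706 = 542.76 ms.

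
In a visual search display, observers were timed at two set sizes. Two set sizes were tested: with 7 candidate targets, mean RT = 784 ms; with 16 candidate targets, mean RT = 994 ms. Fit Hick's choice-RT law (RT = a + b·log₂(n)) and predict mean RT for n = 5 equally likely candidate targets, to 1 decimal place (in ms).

Solve the two-equation system in a and b:
  b = (994 − 784) / (log₂ 16 − log₂ 7) = 210 / (4 − 2.8074) = 176.079 ms/bit
  a = 784 − 176.079 × 2.8074 = 289.683 ms
Then RT(5) = 289.683 + 176.079 × log₂ 5 = 289.683 + 176.079 × 2.3219 ≈ 698.526 ms.

698.5 ms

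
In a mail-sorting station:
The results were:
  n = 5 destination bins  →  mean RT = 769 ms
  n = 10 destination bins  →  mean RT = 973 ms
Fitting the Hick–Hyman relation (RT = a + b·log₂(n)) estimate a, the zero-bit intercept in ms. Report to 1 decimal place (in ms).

Slope: b = (973 − 769) / (log₂ 10 − log₂ 5) = 204/1.0000 = 204.000 ms/bit.
a = RT₁ − b·log₂ n₁ = 769 − 204.000 × 2.3219 = 295.327 ms.

295.3 ms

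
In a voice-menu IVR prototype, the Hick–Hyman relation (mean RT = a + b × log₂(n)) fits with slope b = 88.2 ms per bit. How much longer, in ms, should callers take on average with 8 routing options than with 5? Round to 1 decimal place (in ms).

59.8 ms

Only the slope matters, since a is common to both: ΔRT = b·log₂(n₂/n₁).
log₂(8) − log₂(5) = 3 − 2.3219 = 0.6781.
ΔRT = 88.2 × 0.6781 = 59.806 ms.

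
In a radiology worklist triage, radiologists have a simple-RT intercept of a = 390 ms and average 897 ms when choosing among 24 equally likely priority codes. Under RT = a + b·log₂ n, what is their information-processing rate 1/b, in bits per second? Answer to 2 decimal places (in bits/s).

9.04 bits/s

Choice component = 897 − 390 = 507 ms over log₂(24) = 4.5850 bits.
b = 507 / 4.5850 = 110.579 ms/bit, so 1/b = 9.043 bits/s.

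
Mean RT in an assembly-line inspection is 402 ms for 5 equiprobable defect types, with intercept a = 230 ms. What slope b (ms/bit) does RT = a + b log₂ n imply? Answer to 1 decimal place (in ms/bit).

b = (402 − 230) / log₂(5) = 172 / 2.3219 = 74.076 ms/bit.

74.1 ms/bit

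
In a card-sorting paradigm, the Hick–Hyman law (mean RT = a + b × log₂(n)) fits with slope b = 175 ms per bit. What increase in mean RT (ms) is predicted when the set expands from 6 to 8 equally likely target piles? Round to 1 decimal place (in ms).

72.6 ms

ΔRT = (a + b log₂ n₂) − (a + b log₂ n₁) = b·(log₂ n₂ − log₂ n₁).
log₂(8) − log₂(6) = 3 − 2.5850 = 0.4150.
ΔRT = 175 × 0.4150 = 72.632 ms.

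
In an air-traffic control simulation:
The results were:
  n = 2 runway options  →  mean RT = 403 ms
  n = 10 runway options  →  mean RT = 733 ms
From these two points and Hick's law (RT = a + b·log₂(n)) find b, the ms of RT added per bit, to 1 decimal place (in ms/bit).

142.1 ms/bit

The slope on a log₂ axis is (733 − 403) / (3.3219 − 1) = 142.123 ms/bit.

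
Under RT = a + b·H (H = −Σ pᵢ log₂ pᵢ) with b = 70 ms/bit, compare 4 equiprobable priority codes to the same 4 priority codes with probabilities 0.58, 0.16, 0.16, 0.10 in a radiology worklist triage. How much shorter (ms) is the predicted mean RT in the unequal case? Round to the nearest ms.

26 ms

Equiprobable entropy H₀ = log₂ 4 = 2.0000 bits.
Skewed entropy H = −Σ pᵢ log₂ pᵢ = 1.6340 bits.
ΔRT = b·(H₀ − H) = 70 × 0.3660 = 25.62 ms.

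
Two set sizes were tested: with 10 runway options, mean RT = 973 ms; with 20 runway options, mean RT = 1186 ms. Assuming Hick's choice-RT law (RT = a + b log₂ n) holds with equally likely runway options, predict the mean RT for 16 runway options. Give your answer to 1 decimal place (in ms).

RT is linear in log₂ n, so two points fix the line:
  b = (1186 − 973) / (log₂ 20 − log₂ 10) = 213 / (4.3219 − 3.3219) = 213.000 ms/bit
  a = 973 − 213.000 × 3.3219 = 265.429 ms
Then RT(16) = 265.429 + 213.000 × log₂ 16 = 265.429 + 213.000 × 4 ≈ 1117.429 ms.

1117.4 ms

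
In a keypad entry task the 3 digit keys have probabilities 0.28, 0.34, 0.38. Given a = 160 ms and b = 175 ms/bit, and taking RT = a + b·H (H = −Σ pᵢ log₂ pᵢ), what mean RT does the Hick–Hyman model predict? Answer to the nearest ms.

435 ms

H = 0.28·log₂(1/0.28) + 0.34·log₂(1/0.34) + 0.38·log₂(1/0.38) = 1.5738 bits.
RT = 160 + 175 × 1.5738 = 435.42 ms.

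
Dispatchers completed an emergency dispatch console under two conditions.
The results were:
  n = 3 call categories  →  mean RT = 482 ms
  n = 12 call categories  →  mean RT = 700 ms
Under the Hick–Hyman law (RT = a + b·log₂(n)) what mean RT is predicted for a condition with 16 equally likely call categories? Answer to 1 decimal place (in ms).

745.2 ms

Solve the two-equation system in a and b:
  b = (700 − 482) / (log₂ 12 − log₂ 3) = 218 / (3.5850 − 1.5850) = 109.000 ms/bit
  a = 482 − 109.000 × 1.5850 = 309.239 ms
Then RT(16) = 309.239 + 109.000 × log₂ 16 = 309.239 + 109.000 × 4 ≈ 745.239 ms.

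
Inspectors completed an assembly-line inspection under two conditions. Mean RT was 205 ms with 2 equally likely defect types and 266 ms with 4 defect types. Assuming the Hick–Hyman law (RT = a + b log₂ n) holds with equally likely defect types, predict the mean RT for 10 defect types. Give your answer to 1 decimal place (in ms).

346.6 ms

Fit slope and intercept:
  b = (266 − 205) / (log₂ 4 − log₂ 2) = 61 / (2 − 1) = 61.000 ms/bit
  a = 205 − 61.000 × 1 = 144.000 ms
Then RT(10) = 144.000 + 61.000 × log₂ 10 = 144.000 + 61.000 × 3.3219 ≈ 346.638 ms.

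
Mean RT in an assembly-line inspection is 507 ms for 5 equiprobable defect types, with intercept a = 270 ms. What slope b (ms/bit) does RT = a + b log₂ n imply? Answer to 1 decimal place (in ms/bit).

log₂(5) = 2.3219 bits.
b = (RT − a)/log₂ n = (507 − 270) / 2.3219 = 102.070 ms/bit.

102.1 ms/bit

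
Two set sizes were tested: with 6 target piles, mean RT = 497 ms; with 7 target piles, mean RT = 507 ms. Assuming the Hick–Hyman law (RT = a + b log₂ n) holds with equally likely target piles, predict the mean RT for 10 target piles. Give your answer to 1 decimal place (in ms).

530.1 ms

With log₂ n on the abscissa the relation is linear; from the two conditions:
  b = (507 − 497) / (log₂ 7 − log₂ 6) = 10 / (2.8074 − 2.5850) = 44.966 ms/bit
  a = 497 − 44.966 × 2.5850 = 380.766 ms
Then RT(10) = 380.766 + 44.966 × log₂ 10 = 380.766 + 44.966 × 3.3219 ≈ 530.138 ms.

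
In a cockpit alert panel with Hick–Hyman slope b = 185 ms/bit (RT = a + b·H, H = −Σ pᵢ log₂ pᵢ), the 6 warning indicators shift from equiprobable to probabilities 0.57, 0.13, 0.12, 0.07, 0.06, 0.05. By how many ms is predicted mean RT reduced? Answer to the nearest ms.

119 ms

Equiprobable entropy H₀ = log₂ 6 = 2.5850 bits.
Skewed entropy H = −Σ pᵢ log₂ pᵢ = 1.9401 bits.
ΔRT = b·(H₀ − H) = 185 × 0.6448 = 119.29 ms.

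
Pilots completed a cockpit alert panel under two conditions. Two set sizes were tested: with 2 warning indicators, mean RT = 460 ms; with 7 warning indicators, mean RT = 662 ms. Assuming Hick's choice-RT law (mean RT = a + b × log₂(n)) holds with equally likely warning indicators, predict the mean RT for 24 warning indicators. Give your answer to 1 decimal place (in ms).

With log₂ n on the abscissa the relation is linear; from the two conditions:
  b = (662 − 460) / (log₂ 7 − log₂ 2) = 202 / (2.8074 − 1) = 111.766 ms/bit
  a = 460 − 111.766 × 1 = 348.234 ms
Then RT(24) = 348.234 + 111.766 × log₂ 24 = 348.234 + 111.766 × 4.5850 ≈ 860.675 ms.

860.7 ms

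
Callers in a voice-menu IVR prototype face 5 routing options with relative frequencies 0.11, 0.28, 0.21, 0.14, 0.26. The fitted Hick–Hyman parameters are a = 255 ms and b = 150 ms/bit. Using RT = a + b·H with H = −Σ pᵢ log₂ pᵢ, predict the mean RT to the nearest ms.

591 ms

Entropy contributions −pᵢ log₂ pᵢ: 0.3503, 0.5142, 0.4728, 0.3971, 0.5053; sum H = 2.2397 bits.
RT = a + bH = 255 + 150·2.2397 = 590.96 ms.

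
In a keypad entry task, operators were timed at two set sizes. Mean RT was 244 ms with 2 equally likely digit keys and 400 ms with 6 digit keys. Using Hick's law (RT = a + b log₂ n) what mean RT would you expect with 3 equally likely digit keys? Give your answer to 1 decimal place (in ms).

RT is linear in log₂ n, so two points fix the line:
  b = (400 − 244) / (log₂ 6 − log₂ 2) = 156 / (2.5850 − 1) = 98.425 ms/bit
  a = 244 − 98.425 × 1 = 145.575 ms
Then RT(3) = 145.575 + 98.425 × log₂ 3 = 145.575 + 98.425 × 1.5850 ≈ 301.575 ms.

301.6 ms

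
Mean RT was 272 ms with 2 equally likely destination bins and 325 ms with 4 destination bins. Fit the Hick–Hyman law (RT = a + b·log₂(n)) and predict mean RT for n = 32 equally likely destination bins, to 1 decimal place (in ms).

Solve the two-equation system in a and b:
  b = (325 − 272) / (log₂ 4 − log₂ 2) = 53 / (2 − 1) = 53.000 ms/bit
  a = 272 − 53.000 × 1 = 219.000 ms
Then RT(32) = 219.000 + 53.000 × log₂ 32 = 219.000 + 53.000 × 5 ≈ 484.000 ms.

484.0 ms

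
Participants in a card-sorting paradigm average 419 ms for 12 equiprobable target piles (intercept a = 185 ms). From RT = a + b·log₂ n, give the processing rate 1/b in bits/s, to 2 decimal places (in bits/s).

b = (419 − 185)/log₂ 12 = 234/3.5850 = 65.273 ms per bit = 0.06527 s/bit; the reciprocal is 15.320 bits/s.

15.32 bits/s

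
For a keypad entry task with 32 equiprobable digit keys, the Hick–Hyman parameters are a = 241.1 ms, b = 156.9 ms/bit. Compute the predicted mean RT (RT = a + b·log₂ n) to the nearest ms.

1026 ms

log₂(32) = 5 bits, so RT = 241.1 + 156.9 × 5 ≈ 1025.600 ms.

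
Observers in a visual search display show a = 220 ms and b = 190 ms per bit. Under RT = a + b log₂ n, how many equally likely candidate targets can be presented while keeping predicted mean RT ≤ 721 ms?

6

Information budget: (721 − 220)/190 = 2.6368 bits, so n ≤ 2^2.6368 = 6.220 → at most 6.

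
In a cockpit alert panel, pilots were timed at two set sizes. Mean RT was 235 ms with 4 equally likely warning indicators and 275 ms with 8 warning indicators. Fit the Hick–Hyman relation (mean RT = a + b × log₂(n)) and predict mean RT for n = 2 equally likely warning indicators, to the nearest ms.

195 ms

RT is linear in log₂ n, so two points fix the line:
  b = (275 − 235) / (log₂ 8 − log₂ 4) = 40 / (3 − 2) = 40 ms/bit
  a = 235 − 40 × 2 = 155 ms
Then RT(2) = 155 + 40 × log₂ 2 = 155 + 40 × 1 ≈ 195.000 ms.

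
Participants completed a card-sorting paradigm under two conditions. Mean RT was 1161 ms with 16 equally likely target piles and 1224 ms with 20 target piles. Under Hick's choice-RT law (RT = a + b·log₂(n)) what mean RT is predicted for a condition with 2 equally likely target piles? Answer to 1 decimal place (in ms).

573.9 ms

With log₂ n on the abscissa the relation is linear; from the two conditions:
  b = (1224 − 1161) / (log₂ 20 − log₂ 16) = 63 / (4.3219 − 4) = 195.696 ms/bit
  a = 1161 − 195.696 × 4 = 378.217 ms
Then RT(2) = 378.217 + 195.696 × log₂ 2 = 378.217 + 195.696 × 1 ≈ 573.912 ms.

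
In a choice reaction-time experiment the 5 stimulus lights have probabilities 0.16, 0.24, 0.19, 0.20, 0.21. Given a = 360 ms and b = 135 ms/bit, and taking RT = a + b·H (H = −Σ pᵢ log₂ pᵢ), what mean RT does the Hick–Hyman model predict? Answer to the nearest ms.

H = 0.16·log₂(1/0.16) + 0.24·log₂(1/0.24) + 0.19·log₂(1/0.19) + 0.20·log₂(1/0.20) + 0.21·log₂(1/0.21) = 2.3096 bits.
RT = 360 + 135 × 2.3096 = 671.79 ms.

672 ms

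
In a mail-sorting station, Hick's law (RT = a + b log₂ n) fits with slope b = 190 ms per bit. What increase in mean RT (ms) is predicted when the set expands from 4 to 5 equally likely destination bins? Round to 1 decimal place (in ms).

61.2 ms

ΔRT = (a + b log₂ n₂) − (a + b log₂ n₁) = b·(log₂ n₂ − log₂ n₁).
log₂(5) − log₂(4) = 2.3219 − 2 = 0.3219.
ΔRT = 190 × 0.3219 = 61.166 ms.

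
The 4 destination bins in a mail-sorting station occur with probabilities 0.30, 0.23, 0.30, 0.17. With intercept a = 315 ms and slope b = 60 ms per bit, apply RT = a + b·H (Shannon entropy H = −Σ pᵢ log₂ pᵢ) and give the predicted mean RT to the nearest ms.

H = 0.30·log₂(1/0.30) + 0.23·log₂(1/0.23) + 0.30·log₂(1/0.30) + 0.17·log₂(1/0.17) = 1.9644 bits.
RT = 315 + 60 × 1.9644 = 432.87 ms.

433 ms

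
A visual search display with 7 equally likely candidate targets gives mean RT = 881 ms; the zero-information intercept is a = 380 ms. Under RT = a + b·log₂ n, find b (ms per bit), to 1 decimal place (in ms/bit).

178.5 ms/bit

log₂(7) = 2.8074 bits.
b = (RT − a)/log₂ n = (881 − 380) / 2.8074 = 178.460 ms/bit.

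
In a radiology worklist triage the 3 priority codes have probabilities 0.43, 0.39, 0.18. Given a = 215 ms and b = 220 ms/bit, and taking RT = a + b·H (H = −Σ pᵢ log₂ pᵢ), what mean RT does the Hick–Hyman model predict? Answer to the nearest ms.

H = 0.43·log₂(1/0.43) + 0.39·log₂(1/0.39) + 0.18·log₂(1/0.18) = 1.4987 bits.
RT = 215 + 220 × 1.4987 = 544.71 ms.

545 ms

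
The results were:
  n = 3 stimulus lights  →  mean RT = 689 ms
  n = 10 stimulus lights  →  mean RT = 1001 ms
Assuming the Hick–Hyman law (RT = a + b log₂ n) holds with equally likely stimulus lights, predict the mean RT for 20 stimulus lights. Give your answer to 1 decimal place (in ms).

1180.6 ms

Fit slope and intercept:
  b = (1001 − 689) / (log₂ 10 − log₂ 3) = 312 / (3.3219 − 1.5850) = 179.624 ms/bit
  a = 689 − 179.624 × 1.5850 = 404.303 ms
Then RT(20) = 404.303 + 179.624 × log₂ 20 = 404.303 + 179.624 × 4.3219 ≈ 1180.624 ms.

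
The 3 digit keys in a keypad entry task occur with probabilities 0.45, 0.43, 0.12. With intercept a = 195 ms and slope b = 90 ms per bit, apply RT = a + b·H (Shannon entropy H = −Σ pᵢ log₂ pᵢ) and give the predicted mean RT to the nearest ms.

Entropy contributions −pᵢ log₂ pᵢ: 0.5184, 0.5236, 0.3671; sum H = 1.4090 bits.
RT = a + bH = 195 + 90·1.4090 = 321.81 ms.

322 ms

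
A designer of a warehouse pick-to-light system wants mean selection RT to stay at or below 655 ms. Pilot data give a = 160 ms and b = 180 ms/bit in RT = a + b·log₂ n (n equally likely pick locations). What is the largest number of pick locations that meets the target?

180·log₂ n ≤ 655 − 160 = 495, giving log₂ n ≤ 2.7500 and n ≤ 6.727. The largest whole number is 6.

6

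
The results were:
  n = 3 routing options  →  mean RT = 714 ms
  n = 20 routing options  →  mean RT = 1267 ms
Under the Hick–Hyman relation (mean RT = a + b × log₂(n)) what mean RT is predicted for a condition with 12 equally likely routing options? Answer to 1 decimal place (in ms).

1118.1 ms

RT is linear in log₂ n, so two points fix the line:
  b = (1267 − 714) / (log₂ 20 − log₂ 3) = 553 / (4.3219 − 1.5850) = 202.049 ms/bit
  a = 714 − 202.049 × 1.5850 = 393.761 ms
Then RT(12) = 393.761 + 202.049 × log₂ 12 = 393.761 + 202.049 × 3.5850 ≈ 1118.097 ms.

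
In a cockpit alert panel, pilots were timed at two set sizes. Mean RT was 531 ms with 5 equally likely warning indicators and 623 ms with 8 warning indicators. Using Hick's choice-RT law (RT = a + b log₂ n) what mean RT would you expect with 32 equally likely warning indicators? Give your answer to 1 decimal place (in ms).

RT is linear in log₂ n, so two points fix the line:
  b = (623 − 531) / (log₂ 8 − log₂ 5) = 92 / (3 − 2.3219) = 135.679 ms/bit
  a = 531 − 135.679 × 2.3219 = 215.964 ms
Then RT(32) = 215.964 + 135.679 × log₂ 32 = 215.964 + 135.679 × 5 ≈ 894.358 ms.

894.4 ms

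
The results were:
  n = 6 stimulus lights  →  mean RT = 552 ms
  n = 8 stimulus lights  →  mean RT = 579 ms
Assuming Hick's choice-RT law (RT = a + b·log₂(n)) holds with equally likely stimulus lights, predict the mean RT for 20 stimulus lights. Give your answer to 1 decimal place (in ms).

Fit slope and intercept:
  b = (579 − 552) / (log₂ 8 − log₂ 6) = 27 / (3 − 2.5850) = 65.054 ms/bit
  a = 552 − 65.054 × 2.5850 = 383.837 ms
Then RT(20) = 383.837 + 65.054 × log₂ 20 = 383.837 + 65.054 × 4.3219 ≈ 664.997 ms.

665.0 ms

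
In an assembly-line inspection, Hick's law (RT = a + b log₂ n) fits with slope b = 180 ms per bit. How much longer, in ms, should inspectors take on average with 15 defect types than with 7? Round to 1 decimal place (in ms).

ΔRT = (a + b log₂ n₂) − (a + b log₂ n₁) = b·(log₂ n₂ − log₂ n₁).
log₂(15) − log₂(7) = 3.9069 − 2.8074 = 1.0995.
ΔRT = 180 × 1.0995 = 197.916 ms.

197.9 ms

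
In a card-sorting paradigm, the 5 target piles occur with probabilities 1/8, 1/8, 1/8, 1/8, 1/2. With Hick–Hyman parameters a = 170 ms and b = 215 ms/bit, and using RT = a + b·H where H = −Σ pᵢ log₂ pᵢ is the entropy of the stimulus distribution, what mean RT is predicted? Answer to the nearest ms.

H = −Σ pᵢ log₂ pᵢ = 0.125·3 + 0.125·3 + 0.125·3 + 0.125·3 + 0.5·1 = 2.000 bits.
RT = 170 + 215 × 2.000 = 600.00 ms.

600 ms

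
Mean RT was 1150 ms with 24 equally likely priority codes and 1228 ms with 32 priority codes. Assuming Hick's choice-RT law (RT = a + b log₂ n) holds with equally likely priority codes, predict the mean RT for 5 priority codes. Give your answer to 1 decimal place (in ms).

724.7 ms

Solve the two-equation system in a and b:
  b = (1228 − 1150) / (log₂ 32 − log₂ 24) = 78 / (5 − 4.5850) = 187.935 ms/bit
  a = 1150 − 187.935 × 4.5850 = 288.326 ms
Then RT(5) = 288.326 + 187.935 × log₂ 5 = 288.326 + 187.935 × 2.3219 ≈ 724.697 ms.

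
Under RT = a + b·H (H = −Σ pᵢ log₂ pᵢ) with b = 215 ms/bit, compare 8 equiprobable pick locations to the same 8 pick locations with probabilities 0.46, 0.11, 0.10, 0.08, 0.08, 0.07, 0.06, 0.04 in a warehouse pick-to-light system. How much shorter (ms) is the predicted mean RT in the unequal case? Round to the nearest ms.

Equiprobable entropy H₀ = log₂ 8 = 3.0000 bits.
Skewed entropy H = −Σ pᵢ log₂ pᵢ = 2.4787 bits.
ΔRT = b·(H₀ − H) = 215 × 0.5213 = 112.08 ms.

112 ms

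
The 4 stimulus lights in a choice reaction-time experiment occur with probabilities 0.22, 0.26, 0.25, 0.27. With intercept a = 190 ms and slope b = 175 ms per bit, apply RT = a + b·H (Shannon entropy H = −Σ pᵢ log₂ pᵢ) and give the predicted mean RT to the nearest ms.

539 ms

Entropy contributions −pᵢ log₂ pᵢ: 0.4806, 0.5053, 0.5000, 0.5100; sum H = 1.9959 bits.
RT = a + bH = 190 + 175·1.9959 = 539.28 ms.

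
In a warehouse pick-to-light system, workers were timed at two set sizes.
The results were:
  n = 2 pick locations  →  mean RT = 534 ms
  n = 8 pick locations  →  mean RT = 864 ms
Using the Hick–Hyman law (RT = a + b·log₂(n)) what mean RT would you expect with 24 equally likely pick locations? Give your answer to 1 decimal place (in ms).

Fit slope and intercept:
  b = (864 − 534) / (log₂ 8 − log₂ 2) = 330 / (3 − 1) = 165.000 ms/bit
  a = 534 − 165.000 × 1 = 369.000 ms
Then RT(24) = 369.000 + 165.000 × log₂ 24 = 369.000 + 165.000 × 4.5850 ≈ 1125.519 ms.

1125.5 ms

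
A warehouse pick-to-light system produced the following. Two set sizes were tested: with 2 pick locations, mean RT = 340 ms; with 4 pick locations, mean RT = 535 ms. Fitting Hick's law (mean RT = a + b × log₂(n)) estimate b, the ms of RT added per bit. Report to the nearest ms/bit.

Slope: b = (535 − 340) / (log₂ 4 − log₂ 2) = 195/1.0000 = 195 ms/bit.

195 ms/bit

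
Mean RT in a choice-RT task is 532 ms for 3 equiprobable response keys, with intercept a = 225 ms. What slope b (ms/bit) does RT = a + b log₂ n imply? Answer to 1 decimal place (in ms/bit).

log₂(3) = 1.5850 bits.
b = (RT − a)/log₂ n = (532 − 225) / 1.5850 = 193.695 ms/bit.

193.7 ms/bit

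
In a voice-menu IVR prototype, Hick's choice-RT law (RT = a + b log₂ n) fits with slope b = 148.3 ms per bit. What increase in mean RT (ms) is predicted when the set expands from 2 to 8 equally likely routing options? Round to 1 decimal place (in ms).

296.6 ms

ΔRT = (a + b log₂ n₂) − (a + b log₂ n₁) = b·(log₂ n₂ − log₂ n₁).
log₂(8) − log₂(2) = log₂(8/2) = log₂(4) = 2.
ΔRT = 148.3 × 2.0000 = 296.600 ms.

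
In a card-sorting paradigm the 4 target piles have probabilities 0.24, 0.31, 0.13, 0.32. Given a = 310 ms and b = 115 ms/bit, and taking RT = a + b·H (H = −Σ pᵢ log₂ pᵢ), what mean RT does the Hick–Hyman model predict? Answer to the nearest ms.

532 ms

Entropy contributions −pᵢ log₂ pᵢ: 0.4941, 0.5238, 0.3826, 0.5260; sum H = 1.9266 bits.
RT = a + bH = 310 + 115·1.9266 = 531.56 ms.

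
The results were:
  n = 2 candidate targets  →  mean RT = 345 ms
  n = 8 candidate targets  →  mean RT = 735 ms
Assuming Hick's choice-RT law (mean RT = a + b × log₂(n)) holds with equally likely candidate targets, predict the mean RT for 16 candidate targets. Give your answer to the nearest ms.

Fit slope and intercept:
  b = (735 − 345) / (log₂ 8 − log₂ 2) = 390 / (3 − 1) = 195 ms/bit
  a = 345 − 195 × 1 = 150 ms
Then RT(16) = 150 + 195 × log₂ 16 = 150 + 195 × 4 ≈ 930.000 ms.

930 ms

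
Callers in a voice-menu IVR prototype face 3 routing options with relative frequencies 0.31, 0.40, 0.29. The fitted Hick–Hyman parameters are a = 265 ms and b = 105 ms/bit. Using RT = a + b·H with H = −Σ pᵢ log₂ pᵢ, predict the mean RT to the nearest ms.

Entropy contributions −pᵢ log₂ pᵢ: 0.5238, 0.5288, 0.5179; sum H = 1.5705 bits.
RT = a + bH = 265 + 105·1.5705 = 429.90 ms.

430 ms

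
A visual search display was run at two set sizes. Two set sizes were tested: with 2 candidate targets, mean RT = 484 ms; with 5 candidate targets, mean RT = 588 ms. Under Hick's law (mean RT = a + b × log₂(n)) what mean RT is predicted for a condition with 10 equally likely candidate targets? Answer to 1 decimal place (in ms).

Solve the two-equation system in a and b:
  b = (588 − 484) / (log₂ 5 − log₂ 2) = 104 / (2.3219 − 1) = 78.673 ms/bit
  a = 484 − 78.673 × 1 = 405.327 ms
Then RT(10) = 405.327 + 78.673 × log₂ 10 = 405.327 + 78.673 × 3.3219 ≈ 666.673 ms.

666.7 ms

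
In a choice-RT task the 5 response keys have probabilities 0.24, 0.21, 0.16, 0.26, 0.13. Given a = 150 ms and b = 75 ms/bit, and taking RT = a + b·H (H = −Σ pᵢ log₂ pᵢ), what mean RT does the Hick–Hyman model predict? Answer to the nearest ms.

321 ms

H = 0.24·log₂(1/0.24) + 0.21·log₂(1/0.21) + 0.16·log₂(1/0.16) + 0.26·log₂(1/0.26) + 0.13·log₂(1/0.13) = 2.2779 bits.
RT = 150 + 75 × 2.2779 = 320.84 ms.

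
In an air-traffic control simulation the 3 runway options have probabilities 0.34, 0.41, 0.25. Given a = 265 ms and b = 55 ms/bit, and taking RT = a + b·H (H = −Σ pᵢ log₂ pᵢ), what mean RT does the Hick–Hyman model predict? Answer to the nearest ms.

Entropy contributions −pᵢ log₂ pᵢ: 0.5292, 0.5274, 0.5000; sum H = 1.5566 bits.
RT = a + bH = 265 + 55·1.5566 = 350.61 ms.

351 ms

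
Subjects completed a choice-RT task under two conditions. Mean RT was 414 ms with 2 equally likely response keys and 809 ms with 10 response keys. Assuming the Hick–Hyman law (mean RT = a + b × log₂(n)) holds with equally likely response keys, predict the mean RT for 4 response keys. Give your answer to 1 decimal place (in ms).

RT is linear in log₂ n, so two points fix the line:
  b = (809 − 414) / (log₂ 10 − log₂ 2) = 395 / (3.3219 − 1) = 170.117 ms/bit
  a = 414 − 170.117 × 1 = 243.883 ms
Then RT(4) = 243.883 + 170.117 × log₂ 4 = 243.883 + 170.117 × 2 ≈ 584.117 ms.

584.1 ms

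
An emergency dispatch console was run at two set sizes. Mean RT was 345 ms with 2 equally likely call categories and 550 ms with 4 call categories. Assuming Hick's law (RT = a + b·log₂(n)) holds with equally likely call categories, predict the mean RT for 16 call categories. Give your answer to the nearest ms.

960 ms

With log₂ n on the abscissa the relation is linear; from the two conditions:
  b = (550 − 345) / (log₂ 4 − log₂ 2) = 205 / (2 − 1) = 205 ms/bit
  a = 345 − 205 × 1 = 140 ms
Then RT(16) = 140 + 205 × log₂ 16 = 140 + 205 × 4 ≈ 960.000 ms.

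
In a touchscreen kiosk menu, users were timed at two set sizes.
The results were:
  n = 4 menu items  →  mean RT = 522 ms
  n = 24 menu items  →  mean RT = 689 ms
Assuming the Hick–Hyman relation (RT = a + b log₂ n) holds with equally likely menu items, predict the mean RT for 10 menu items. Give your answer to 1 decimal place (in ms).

607.4 ms

Fit slope and intercept:
  b = (689 − 522) / (log₂ 24 − log₂ 4) = 167 / (4.5850 − 2) = 64.604 ms/bit
  a = 522 − 64.604 × 2 = 392.791 ms
Then RT(10) = 392.791 + 64.604 × log₂ 10 = 392.791 + 64.604 × 3.3219 ≈ 607.402 ms.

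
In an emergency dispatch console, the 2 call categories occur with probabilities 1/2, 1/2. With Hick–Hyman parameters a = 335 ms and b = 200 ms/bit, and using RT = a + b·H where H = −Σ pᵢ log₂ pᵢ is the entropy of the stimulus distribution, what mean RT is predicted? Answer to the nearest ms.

535 ms

Each term −pᵢ log₂ pᵢ: 0.5·1 + 0.5·1; summed, H = 1.000 bits.
Mean RT = a + bH = 335 + 200·1.000 = 535.00 ms.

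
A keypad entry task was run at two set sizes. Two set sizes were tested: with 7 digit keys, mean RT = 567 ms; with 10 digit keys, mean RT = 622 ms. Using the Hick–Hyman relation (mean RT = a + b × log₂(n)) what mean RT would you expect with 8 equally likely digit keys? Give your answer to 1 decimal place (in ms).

587.6 ms

With log₂ n on the abscissa the relation is linear; from the two conditions:
  b = (622 − 567) / (log₂ 10 − log₂ 7) = 55 / (3.3219 − 2.8074) = 106.885 ms/bit
  a = 567 − 106.885 × 2.8074 = 266.937 ms
Then RT(8) = 266.937 + 106.885 × log₂ 8 = 266.937 + 106.885 × 3 ≈ 587.591 ms.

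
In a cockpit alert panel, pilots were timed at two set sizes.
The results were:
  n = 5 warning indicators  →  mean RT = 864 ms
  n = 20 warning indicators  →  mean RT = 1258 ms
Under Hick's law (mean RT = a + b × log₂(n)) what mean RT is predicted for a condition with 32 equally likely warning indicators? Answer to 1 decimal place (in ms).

Fit slope and intercept:
  b = (1258 − 864) / (log₂ 20 − log₂ 5) = 394 / (4.3219 − 2.3219) = 197.000 ms/bit
  a = 864 − 197.000 × 2.3219 = 406.580 ms
Then RT(32) = 406.580 + 197.000 × log₂ 32 = 406.580 + 197.000 × 5 ≈ 1391.580 ms.

1391.6 ms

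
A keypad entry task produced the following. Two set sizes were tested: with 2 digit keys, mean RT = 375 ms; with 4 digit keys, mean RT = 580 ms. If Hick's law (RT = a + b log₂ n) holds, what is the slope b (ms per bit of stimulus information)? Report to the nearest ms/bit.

The slope on a log₂ axis is (580 − 375) / (2 − 1) = 205 ms/bit.

205 ms/bit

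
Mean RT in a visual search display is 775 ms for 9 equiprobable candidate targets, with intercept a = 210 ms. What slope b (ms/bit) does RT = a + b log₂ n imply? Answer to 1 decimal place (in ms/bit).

9 alternatives carry log₂ 9 = 3.1699 bits; the choice cost is 775 − 210 = 565 ms, so b = 565/3.1699 = 178.238 ms/bit.

178.2 ms/bit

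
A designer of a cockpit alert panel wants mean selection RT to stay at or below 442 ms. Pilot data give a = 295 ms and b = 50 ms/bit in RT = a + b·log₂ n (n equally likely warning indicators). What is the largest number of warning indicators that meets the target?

7

50·log₂ n ≤ 442 − 295 = 147, giving log₂ n ≤ 2.9400 and n ≤ 7.674. The largest whole number is 7.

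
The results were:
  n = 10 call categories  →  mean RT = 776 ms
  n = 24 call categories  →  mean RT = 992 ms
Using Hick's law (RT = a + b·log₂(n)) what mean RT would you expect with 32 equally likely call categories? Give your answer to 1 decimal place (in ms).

1063.0 ms

RT is linear in log₂ n, so two points fix the line:
  b = (992 − 776) / (log₂ 24 − log₂ 10) = 216 / (4.5850 − 3.3219) = 171.017 ms/bit
  a = 776 − 171.017 × 3.3219 = 207.895 ms
Then RT(32) = 207.895 + 171.017 × log₂ 32 = 207.895 + 171.017 × 5 ≈ 1062.978 ms.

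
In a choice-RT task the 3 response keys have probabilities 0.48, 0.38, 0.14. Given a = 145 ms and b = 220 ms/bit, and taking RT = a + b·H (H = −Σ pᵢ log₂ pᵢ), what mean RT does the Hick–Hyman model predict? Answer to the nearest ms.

H = 0.48·log₂(1/0.48) + 0.38·log₂(1/0.38) + 0.14·log₂(1/0.14) = 1.4358 bits.
RT = 145 + 220 × 1.4358 = 460.88 ms.

461 ms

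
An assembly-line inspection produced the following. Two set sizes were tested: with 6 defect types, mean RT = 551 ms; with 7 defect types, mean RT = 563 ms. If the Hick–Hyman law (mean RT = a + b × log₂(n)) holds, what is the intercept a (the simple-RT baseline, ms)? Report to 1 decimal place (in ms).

411.5 ms

The slope on a log₂ axis is (563 − 551) / (2.8074 − 2.5850) = 53.959 ms/bit.
Intercept: a = 551 − 53.959·log₂(6) = 411.519 ms.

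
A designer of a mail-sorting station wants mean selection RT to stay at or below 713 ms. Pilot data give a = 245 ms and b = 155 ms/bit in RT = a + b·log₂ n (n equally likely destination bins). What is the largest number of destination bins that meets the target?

Information budget: (713 − 245)/155 = 3.0194 bits, so n ≤ 2^3.0194 = 8.108 → at most 8.

8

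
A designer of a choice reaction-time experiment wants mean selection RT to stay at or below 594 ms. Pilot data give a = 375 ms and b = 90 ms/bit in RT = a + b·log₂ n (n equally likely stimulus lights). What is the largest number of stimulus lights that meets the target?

5

Information budget: (594 − 375)/90 = 2.4333 bits, so n ≤ 2^2.4333 = 5.401 → at most 5.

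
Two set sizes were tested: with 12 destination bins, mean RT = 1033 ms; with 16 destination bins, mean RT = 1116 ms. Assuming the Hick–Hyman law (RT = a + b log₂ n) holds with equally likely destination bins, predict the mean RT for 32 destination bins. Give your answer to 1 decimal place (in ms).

RT is linear in log₂ n, so two points fix the line:
  b = (1116 − 1033) / (log₂ 16 − log₂ 12) = 83 / (4 − 3.5850) = 199.982 ms/bit
  a = 1033 − 199.982 × 3.5850 = 316.072 ms
Then RT(32) = 316.072 + 199.982 × log₂ 32 = 316.072 + 199.982 × 5 ≈ 1315.982 ms.

1316.0 ms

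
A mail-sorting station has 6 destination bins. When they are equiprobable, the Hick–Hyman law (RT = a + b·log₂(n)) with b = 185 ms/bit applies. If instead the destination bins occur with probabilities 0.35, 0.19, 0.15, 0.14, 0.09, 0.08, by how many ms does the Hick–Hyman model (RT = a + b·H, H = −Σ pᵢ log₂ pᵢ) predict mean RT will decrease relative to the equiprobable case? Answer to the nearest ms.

The RT saving is b·ΔH. Equiprobable H₀ = log₂(6) = 2.5850 bits; with the given probabilities H = 2.3971 bits.
b·(H₀ − H) = 185 × (2.5850 − 2.3971) = 34.75 ms.

35 ms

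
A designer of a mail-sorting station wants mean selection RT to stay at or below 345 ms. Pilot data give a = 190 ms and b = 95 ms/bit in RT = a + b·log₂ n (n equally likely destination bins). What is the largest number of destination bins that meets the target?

Set 190 + 95·log₂ n ≤ 345 → log₂ n ≤ (345 − 190)/95 = 1.6316.
So n ≤ 2^1.6316 = 3.099; the largest integer n is 3.

3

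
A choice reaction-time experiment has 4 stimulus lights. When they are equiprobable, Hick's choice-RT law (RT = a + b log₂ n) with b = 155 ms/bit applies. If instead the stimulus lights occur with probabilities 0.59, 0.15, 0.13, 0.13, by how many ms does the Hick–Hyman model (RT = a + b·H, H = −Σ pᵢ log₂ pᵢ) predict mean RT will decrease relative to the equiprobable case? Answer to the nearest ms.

58 ms

Equiprobable entropy H₀ = log₂ 4 = 2.0000 bits.
Skewed entropy H = −Σ pᵢ log₂ pᵢ = 1.6249 bits.
ΔRT = b·(H₀ − H) = 155 × 0.3751 = 58.13 ms.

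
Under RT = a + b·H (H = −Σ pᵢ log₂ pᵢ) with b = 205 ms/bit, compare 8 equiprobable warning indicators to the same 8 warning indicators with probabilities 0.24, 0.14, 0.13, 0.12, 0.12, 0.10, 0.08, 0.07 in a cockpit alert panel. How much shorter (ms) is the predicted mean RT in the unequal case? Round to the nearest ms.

The RT saving is b·ΔH. Equiprobable H₀ = log₂(8) = 3.0000 bits; with the given probabilities H = 2.9003 bits.
b·(H₀ − H) = 205 × (3.0000 − 2.9003) = 20.44 ms.

20 ms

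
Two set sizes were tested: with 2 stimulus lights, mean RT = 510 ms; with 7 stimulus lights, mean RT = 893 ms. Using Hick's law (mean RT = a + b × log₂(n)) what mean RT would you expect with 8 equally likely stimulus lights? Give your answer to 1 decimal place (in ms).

933.8 ms

With log₂ n on the abscissa the relation is linear; from the two conditions:
  b = (893 − 510) / (log₂ 7 − log₂ 2) = 383 / (2.8074 − 1) = 211.912 ms/bit
  a = 510 − 211.912 × 1 = 298.088 ms
Then RT(8) = 298.088 + 211.912 × log₂ 8 = 298.088 + 211.912 × 3 ≈ 933.824 ms.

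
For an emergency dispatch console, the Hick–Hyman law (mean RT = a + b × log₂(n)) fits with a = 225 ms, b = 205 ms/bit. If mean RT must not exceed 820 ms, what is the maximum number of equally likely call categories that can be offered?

205·log₂ n ≤ 820 − 225 = 595, giving log₂ n ≤ 2.9024 and n ≤ 7.477. The largest whole number is 7.

7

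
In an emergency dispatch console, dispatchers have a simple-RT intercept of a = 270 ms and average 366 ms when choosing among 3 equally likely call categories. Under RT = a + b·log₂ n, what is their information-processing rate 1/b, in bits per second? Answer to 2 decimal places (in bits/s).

Choice component = 366 − 270 = 96 ms over log₂(3) = 1.5850 bits.
b = 96 / 1.5850 = 60.569 ms/bit, so 1/b = 16.510 bits/s.

16.51 bits/s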